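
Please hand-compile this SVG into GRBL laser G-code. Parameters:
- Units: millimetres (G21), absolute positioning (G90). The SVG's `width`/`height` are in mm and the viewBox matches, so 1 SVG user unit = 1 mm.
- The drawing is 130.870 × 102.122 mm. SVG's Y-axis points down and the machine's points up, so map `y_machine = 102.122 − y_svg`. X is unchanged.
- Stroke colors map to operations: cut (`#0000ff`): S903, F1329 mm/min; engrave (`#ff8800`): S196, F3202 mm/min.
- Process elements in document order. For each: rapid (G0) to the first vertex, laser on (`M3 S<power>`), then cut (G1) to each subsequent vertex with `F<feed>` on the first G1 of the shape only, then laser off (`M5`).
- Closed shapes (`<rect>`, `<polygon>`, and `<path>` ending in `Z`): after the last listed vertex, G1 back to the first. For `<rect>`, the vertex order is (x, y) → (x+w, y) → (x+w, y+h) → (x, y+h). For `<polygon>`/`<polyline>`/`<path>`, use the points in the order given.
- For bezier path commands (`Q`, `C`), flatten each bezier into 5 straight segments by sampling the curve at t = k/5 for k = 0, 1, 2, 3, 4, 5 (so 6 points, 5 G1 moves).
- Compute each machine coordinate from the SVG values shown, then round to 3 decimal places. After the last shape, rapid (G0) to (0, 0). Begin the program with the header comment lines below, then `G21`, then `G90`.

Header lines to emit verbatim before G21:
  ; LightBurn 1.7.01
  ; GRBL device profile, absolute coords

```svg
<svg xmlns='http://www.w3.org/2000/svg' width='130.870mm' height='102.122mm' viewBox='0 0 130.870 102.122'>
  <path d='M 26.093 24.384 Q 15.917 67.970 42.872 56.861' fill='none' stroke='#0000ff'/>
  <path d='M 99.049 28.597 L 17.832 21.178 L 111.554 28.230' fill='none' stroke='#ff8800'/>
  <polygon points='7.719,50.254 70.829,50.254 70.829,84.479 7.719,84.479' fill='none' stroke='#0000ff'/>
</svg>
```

viewBox `0 0 130.870 102.122` with mm width/height → 1 unit = 1 mm. Flip: y_m = 102.122 − y_svg.

**Shape 1** — `<path>` quadratic bezier, stroke `#0000ff` → cut (S903, F1329). Control points (SVG): P0=(26.093,24.384), P1=(15.917,67.970), P2=(42.872,56.861); sampled at t=k/5. Machine vertices: (26.093,77.738) → (23.508,62.491) → (23.893,51.620) → (27.249,45.125) → (33.575,43.005) → (42.872,45.261). Open path.

**Shape 2** — `<path>` open polyline, stroke `#ff8800` → engrave (S196, F3202). Machine vertices: (99.049,73.525) → (17.832,80.944) → (111.554,73.892). Open path.

**Shape 3** — `<polygon>` rectangle, stroke `#0000ff` → cut (S903, F1329). Machine vertices: (7.719,51.868) → (70.829,51.868) → (70.829,17.643) → (7.719,17.643) → (7.719,51.868). Closed: final G1 returns to the first vertex.

; LightBurn 1.7.01
; GRBL device profile, absolute coords
G21
G90
G0 X26.093 Y77.738
M3 S903
G1 X23.508 Y62.491 F1329
G1 X23.893 Y51.620
G1 X27.249 Y45.125
G1 X33.575 Y43.005
G1 X42.872 Y45.261
M5
G0 X99.049 Y73.525
M3 S196
G1 X17.832 Y80.944 F3202
G1 X111.554 Y73.892
M5
G0 X7.719 Y51.868
M3 S903
G1 X70.829 Y51.868 F1329
G1 X70.829 Y17.643
G1 X7.719 Y17.643
G1 X7.719 Y51.868
M5
G0 X0.000 Y0.000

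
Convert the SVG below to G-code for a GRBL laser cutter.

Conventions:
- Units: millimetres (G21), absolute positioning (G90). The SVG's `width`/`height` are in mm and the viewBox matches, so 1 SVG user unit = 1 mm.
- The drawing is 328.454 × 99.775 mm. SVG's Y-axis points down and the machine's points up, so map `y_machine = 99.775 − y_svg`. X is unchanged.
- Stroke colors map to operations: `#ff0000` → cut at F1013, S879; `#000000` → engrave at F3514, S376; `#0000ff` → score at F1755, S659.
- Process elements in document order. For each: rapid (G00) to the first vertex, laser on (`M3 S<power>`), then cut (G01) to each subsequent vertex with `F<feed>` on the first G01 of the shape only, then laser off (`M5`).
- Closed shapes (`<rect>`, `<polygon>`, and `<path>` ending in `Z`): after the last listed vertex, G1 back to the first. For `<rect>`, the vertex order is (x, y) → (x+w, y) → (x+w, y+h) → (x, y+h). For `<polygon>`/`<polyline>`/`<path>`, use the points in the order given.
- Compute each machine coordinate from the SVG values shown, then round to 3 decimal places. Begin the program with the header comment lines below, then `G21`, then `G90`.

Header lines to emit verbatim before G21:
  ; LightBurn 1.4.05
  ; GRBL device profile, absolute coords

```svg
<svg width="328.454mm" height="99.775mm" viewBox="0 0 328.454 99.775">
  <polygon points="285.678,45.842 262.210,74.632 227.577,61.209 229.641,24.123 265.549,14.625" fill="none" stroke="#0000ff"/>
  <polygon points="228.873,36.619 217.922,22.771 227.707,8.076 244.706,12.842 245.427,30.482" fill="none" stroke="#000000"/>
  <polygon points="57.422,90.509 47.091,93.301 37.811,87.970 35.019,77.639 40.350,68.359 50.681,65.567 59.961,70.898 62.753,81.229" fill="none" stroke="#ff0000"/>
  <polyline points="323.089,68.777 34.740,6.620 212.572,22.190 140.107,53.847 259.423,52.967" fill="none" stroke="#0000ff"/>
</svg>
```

1 u = 1 mm; y_m = 99.775 − y.

[1] `<polygon>` regular polygon, #0000ff→score S659 F1755: (285.678,53.933) → (262.210,25.143) → (227.577,38.566) → (229.641,75.652) → (265.549,85.150) → (285.678,53.933) (closed)

[2] `<polygon>` regular polygon, #000000→engrave S376 F3514: (228.873,63.156) → (217.922,77.004) → (227.707,91.699) → (244.706,86.933) → (245.427,69.293) → (228.873,63.156) (closed)

[3] `<polygon>` regular polygon, #ff0000→cut S879 F1013: (57.422,9.266) → (47.091,6.474) → (37.811,11.805) → (35.019,22.136) → (40.350,31.416) → (50.681,34.208) → (59.961,28.877) → (62.753,18.546) → (57.422,9.266) (closed)

[4] `<polyline>` open polyline, #0000ff→score S659 F1755: (323.089,30.998) → (34.740,93.155) → (212.572,77.585) → (140.107,45.928) → (259.423,46.808)

; LightBurn 1.4.05
; GRBL device profile, absolute coords
G21
G90
G00 X285.678 Y53.933
M3 S659
G01 X262.210 Y25.143 F1755
G01 X227.577 Y38.566
G01 X229.641 Y75.652
G01 X265.549 Y85.150
G01 X285.678 Y53.933
M5
G00 X228.873 Y63.156
M3 S376
G01 X217.922 Y77.004 F3514
G01 X227.707 Y91.699
G01 X244.706 Y86.933
G01 X245.427 Y69.293
G01 X228.873 Y63.156
M5
G00 X57.422 Y9.266
M3 S879
G01 X47.091 Y6.474 F1013
G01 X37.811 Y11.805
G01 X35.019 Y22.136
G01 X40.350 Y31.416
G01 X50.681 Y34.208
G01 X59.961 Y28.877
G01 X62.753 Y18.546
G01 X57.422 Y9.266
M5
G00 X323.089 Y30.998
M3 S659
G01 X34.740 Y93.155 F1755
G01 X212.572 Y77.585
G01 X140.107 Y45.928
G01 X259.423 Y46.808
M5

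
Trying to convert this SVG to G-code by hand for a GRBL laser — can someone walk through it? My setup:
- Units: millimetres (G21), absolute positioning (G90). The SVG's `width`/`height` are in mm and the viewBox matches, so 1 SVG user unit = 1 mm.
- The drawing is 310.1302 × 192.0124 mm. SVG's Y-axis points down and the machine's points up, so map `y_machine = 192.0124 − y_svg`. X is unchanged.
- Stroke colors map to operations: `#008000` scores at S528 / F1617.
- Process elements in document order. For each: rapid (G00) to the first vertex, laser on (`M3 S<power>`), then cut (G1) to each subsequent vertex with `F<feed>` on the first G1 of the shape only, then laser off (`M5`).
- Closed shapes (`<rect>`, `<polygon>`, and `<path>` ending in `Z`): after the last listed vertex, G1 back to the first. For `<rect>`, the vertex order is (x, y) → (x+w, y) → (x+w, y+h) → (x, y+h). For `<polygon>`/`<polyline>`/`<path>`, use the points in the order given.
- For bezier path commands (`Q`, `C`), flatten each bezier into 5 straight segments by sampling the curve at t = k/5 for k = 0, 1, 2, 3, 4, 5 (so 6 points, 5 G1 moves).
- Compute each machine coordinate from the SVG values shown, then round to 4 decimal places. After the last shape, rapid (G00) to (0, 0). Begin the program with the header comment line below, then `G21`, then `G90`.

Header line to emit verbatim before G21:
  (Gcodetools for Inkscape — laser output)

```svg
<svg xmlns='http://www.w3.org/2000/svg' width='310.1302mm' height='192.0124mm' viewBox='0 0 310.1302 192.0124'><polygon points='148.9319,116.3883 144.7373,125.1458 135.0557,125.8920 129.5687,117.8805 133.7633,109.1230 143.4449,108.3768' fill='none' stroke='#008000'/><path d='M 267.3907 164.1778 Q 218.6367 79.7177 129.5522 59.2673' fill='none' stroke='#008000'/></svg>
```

1 u = 1 mm; y_m = 192.0124 − y.

[1] `<polygon>` regular polygon, #008000→score S528 F1617: (148.9319,75.6241) → (144.7373,66.8666) → (135.0557,66.1204) → (129.5687,74.1319) → (133.7633,82.8894) → (143.4449,83.6356) → (148.9319,75.6241) (closed)

[2] `<path>` quadratic bezier, #008000→score S528 F1617: (267.3907,27.8346) → (246.2759,59.0583) → (221.9346,85.1611) → (194.3669,106.1432) → (163.5728,122.0046) → (129.5522,132.7451)

(Gcodetools for Inkscape — laser output)
G21
G90
G00 X148.9319 Y75.6241
M3 S528
G1 X144.7373 Y66.8666 F1617
G1 X135.0557 Y66.1204
G1 X129.5687 Y74.1319
G1 X133.7633 Y82.8894
G1 X143.4449 Y83.6356
G1 X148.9319 Y75.6241
M5
G00 X267.3907 Y27.8346
M3 S528
G1 X246.2759 Y59.0583 F1617
G1 X221.9346 Y85.1611
G1 X194.3669 Y106.1432
G1 X163.5728 Y122.0046
G1 X129.5522 Y132.7451
M5
G00 X0.0000 Y0.0000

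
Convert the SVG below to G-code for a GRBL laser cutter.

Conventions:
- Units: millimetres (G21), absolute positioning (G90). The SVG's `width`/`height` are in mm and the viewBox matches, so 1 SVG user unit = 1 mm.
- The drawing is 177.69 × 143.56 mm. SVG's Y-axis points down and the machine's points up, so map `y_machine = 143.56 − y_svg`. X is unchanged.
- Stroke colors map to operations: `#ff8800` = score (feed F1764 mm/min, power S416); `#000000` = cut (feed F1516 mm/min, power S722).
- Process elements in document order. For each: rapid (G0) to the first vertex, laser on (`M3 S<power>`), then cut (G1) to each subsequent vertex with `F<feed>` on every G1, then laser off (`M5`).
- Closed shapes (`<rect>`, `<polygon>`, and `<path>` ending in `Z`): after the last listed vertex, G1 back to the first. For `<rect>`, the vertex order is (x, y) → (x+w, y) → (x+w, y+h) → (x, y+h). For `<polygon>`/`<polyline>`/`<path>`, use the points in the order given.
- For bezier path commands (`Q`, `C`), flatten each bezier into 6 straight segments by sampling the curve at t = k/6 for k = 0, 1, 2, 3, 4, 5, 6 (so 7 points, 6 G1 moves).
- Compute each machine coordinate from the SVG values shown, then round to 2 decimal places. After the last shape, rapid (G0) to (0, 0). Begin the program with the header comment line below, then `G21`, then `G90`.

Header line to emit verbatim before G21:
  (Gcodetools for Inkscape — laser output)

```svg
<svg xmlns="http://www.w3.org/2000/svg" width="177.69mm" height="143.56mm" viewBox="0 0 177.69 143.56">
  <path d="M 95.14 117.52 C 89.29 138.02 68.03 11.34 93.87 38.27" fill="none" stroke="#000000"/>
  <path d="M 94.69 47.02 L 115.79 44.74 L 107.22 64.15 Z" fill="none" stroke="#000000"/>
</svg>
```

(Gcodetools for Inkscape — laser output)
G21
G90
G0 X95.14 Y26.04
M3 S722
G1 X91.22 Y26.66 F1516
G1 X86.47 Y43.46 F1516
G1 X82.62 Y68.08 F1516
G1 X81.41 Y92.16 F1516
G1 X84.59 Y107.35 F1516
G1 X93.87 Y105.29 F1516
M5
G0 X94.69 Y96.54
M3 S722
G1 X115.79 Y98.82 F1516
G1 X107.22 Y79.41 F1516
G1 X94.69 Y96.54 F1516
M5
G0 X0.00 Y0.00

Since the viewBox matches the mm dimensions, user units are millimetres directly. The only transform is the Y-flip y_m = 143.56 − y_svg.

Shape 1 is a cubic bezier drawn with `<path>`. Its stroke #000000 means cut at S722, F1516. After flipping Y the toolpath is (95.14,26.04) → (91.22,26.66) → (86.47,43.46) → (82.62,68.08) → (81.41,92.16) → (84.59,107.35) → (93.87,105.29).

Shape 2 is a regular polygon drawn with `<path>`. Its stroke #000000 means cut at S722, F1516. After flipping Y the toolpath is (94.69,96.54) → (115.79,98.82) → (107.22,79.41) → (94.69,96.54), returning to the start.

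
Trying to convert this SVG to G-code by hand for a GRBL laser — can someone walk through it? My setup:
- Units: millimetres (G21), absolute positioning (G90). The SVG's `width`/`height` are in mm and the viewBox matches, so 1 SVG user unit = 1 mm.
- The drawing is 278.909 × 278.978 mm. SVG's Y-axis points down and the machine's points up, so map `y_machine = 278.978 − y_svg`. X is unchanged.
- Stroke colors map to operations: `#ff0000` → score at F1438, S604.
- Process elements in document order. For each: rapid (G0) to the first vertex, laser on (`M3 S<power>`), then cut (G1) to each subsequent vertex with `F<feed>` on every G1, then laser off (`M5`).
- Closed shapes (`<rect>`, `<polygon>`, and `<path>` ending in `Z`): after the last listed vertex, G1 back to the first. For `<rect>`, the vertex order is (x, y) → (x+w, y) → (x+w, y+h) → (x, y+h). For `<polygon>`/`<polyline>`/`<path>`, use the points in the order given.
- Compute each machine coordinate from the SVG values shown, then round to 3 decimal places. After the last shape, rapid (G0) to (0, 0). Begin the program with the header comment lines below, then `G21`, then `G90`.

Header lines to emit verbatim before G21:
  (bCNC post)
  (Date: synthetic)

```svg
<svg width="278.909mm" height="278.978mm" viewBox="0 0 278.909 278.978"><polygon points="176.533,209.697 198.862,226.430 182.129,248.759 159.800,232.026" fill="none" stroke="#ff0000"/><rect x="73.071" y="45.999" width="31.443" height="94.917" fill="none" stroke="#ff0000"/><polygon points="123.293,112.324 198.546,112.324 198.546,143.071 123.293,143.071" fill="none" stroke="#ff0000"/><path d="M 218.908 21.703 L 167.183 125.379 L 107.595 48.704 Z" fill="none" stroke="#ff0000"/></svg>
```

(bCNC post)
(Date: synthetic)
G21
G90
G0 X176.533 Y69.281
M3 S604
G1 X198.862 Y52.548 F1438
G1 X182.129 Y30.219 F1438
G1 X159.800 Y46.952 F1438
G1 X176.533 Y69.281 F1438
M5
G0 X73.071 Y232.979
M3 S604
G1 X104.514 Y232.979 F1438
G1 X104.514 Y138.062 F1438
G1 X73.071 Y138.062 F1438
G1 X73.071 Y232.979 F1438
M5
G0 X123.293 Y166.654
M3 S604
G1 X198.546 Y166.654 F1438
G1 X198.546 Y135.907 F1438
G1 X123.293 Y135.907 F1438
G1 X123.293 Y166.654 F1438
M5
G0 X218.908 Y257.275
M3 S604
G1 X167.183 Y153.599 F1438
G1 X107.595 Y230.274 F1438
G1 X218.908 Y257.275 F1438
M5
G0 X0.000 Y0.000

1 u = 1 mm; y_m = 278.978 − y.

[1] `<polygon>` regular polygon, #ff0000→score S604 F1438: (176.533,69.281) → (198.862,52.548) → (182.129,30.219) → (159.800,46.952) → (176.533,69.281) (closed)

[2] `<rect>` rectangle, #ff0000→score S604 F1438: (73.071,232.979) → (104.514,232.979) → (104.514,138.062) → (73.071,138.062) → (73.071,232.979) (closed)

[3] `<polygon>` rectangle, #ff0000→score S604 F1438: (123.293,166.654) → (198.546,166.654) → (198.546,135.907) → (123.293,135.907) → (123.293,166.654) (closed)

[4] `<path>` closed polygon, #ff0000→score S604 F1438: (218.908,257.275) → (167.183,153.599) → (107.595,230.274) → (218.908,257.275) (closed)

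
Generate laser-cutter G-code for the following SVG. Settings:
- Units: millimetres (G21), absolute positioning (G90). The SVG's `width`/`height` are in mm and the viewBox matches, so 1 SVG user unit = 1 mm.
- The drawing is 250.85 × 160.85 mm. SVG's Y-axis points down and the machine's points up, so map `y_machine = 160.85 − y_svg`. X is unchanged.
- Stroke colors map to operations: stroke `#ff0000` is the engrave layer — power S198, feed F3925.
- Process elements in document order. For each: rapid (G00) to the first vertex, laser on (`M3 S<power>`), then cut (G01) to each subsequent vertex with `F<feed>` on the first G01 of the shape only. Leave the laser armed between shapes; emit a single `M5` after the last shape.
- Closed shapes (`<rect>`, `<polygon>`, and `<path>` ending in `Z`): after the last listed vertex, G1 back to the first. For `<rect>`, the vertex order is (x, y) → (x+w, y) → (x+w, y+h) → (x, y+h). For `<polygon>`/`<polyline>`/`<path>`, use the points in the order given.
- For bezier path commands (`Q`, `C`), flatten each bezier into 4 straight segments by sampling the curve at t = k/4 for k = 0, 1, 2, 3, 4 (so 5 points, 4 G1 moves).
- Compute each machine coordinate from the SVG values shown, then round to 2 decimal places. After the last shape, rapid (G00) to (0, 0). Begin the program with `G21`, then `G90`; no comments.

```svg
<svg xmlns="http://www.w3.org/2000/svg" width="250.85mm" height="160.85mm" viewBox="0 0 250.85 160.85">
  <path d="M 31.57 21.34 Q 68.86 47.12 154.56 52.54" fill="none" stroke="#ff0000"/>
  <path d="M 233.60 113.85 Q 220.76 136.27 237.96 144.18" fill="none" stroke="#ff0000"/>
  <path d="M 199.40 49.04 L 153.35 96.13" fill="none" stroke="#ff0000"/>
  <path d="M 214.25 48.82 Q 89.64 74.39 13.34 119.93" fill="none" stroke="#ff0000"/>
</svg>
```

Since the viewBox matches the mm dimensions, user units are millimetres directly. The only transform is the Y-flip y_m = 160.85 − y_svg.

Shape 1 is a quadratic bezier drawn with `<path>`. Its stroke #ff0000 means engrave at S198, F3925. After flipping Y the toolpath is (31.57,139.51) → (53.24,127.89) → (80.96,118.82) → (114.74,112.29) → (154.56,108.31).

Shape 2 is a quadratic bezier drawn with `<path>`. Its stroke #ff0000 means engrave at S198, F3925. After flipping Y the toolpath is (233.60,47.00) → (229.06,36.70) → (228.27,28.21) → (231.24,21.53) → (237.96,16.67).

Shape 3 is a line segment drawn with `<path>`. Its stroke #ff0000 means engrave at S198, F3925. After flipping Y the toolpath is (199.40,111.81) → (153.35,64.72).

Shape 4 is a quadratic bezier drawn with `<path>`. Its stroke #ff0000 means engrave at S198, F3925. After flipping Y the toolpath is (214.25,112.03) → (154.96,98.00) → (101.72,81.47) → (54.51,62.44) → (13.34,40.92).

G21
G90
G00 X31.57 Y139.51
M3 S198
G01 X53.24 Y127.89 F3925
G01 X80.96 Y118.82
G01 X114.74 Y112.29
G01 X154.56 Y108.31
G00 X233.60 Y47.00
M3 S198
G01 X229.06 Y36.70 F3925
G01 X228.27 Y28.21
G01 X231.24 Y21.53
G01 X237.96 Y16.67
G00 X199.40 Y111.81
M3 S198
G01 X153.35 Y64.72 F3925
G00 X214.25 Y112.03
M3 S198
G01 X154.96 Y98.00 F3925
G01 X101.72 Y81.47
G01 X54.51 Y62.44
G01 X13.34 Y40.92
M5
G00 X0.00 Y0.00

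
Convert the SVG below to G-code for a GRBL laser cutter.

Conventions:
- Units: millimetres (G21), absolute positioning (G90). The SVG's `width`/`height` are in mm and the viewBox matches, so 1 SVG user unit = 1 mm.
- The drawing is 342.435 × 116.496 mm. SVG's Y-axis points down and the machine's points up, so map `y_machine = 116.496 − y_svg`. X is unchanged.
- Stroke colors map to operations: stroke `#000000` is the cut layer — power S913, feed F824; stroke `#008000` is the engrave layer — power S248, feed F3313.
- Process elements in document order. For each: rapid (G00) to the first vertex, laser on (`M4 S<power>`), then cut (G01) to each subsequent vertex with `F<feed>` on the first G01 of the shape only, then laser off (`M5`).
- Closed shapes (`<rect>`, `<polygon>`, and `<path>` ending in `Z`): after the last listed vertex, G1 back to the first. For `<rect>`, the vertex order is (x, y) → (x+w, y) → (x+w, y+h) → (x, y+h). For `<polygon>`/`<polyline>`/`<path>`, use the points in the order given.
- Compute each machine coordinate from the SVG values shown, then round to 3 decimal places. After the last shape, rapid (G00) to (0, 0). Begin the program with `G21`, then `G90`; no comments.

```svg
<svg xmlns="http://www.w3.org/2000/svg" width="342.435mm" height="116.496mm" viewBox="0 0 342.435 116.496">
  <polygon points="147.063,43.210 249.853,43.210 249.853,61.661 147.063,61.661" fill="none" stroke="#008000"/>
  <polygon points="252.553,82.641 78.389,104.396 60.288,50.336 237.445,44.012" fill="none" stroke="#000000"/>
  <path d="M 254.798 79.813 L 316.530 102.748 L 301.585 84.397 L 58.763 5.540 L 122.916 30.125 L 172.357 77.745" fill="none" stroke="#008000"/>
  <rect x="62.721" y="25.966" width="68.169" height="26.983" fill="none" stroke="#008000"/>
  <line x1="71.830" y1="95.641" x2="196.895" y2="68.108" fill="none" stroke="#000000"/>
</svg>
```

G21
G90
G00 X147.063 Y73.286
M4 S248
G01 X249.853 Y73.286 F3313
G01 X249.853 Y54.835
G01 X147.063 Y54.835
G01 X147.063 Y73.286
M5
G00 X252.553 Y33.855
M4 S913
G01 X78.389 Y12.100 F824
G01 X60.288 Y66.160
G01 X237.445 Y72.484
G01 X252.553 Y33.855
M5
G00 X254.798 Y36.683
M4 S248
G01 X316.530 Y13.748 F3313
G01 X301.585 Y32.099
G01 X58.763 Y110.956
G01 X122.916 Y86.371
G01 X172.357 Y38.751
M5
G00 X62.721 Y90.530
M4 S248
G01 X130.890 Y90.530 F3313
G01 X130.890 Y63.547
G01 X62.721 Y63.547
G01 X62.721 Y90.530
M5
G00 X71.830 Y20.855
M4 S913
G01 X196.895 Y48.388 F824
M5
G00 X0.000 Y0.000

Since the viewBox matches the mm dimensions, user units are millimetres directly. The only transform is the Y-flip y_m = 116.496 − y_svg.

Shape 1 is a rectangle drawn with `<polygon>`. Its stroke #008000 means engrave at S248, F3313. After flipping Y the toolpath is (147.063,73.286) → (249.853,73.286) → (249.853,54.835) → (147.063,54.835) → (147.063,73.286), returning to the start.

Shape 2 is a closed polygon drawn with `<polygon>`. Its stroke #000000 means cut at S913, F824. After flipping Y the toolpath is (252.553,33.855) → (78.389,12.100) → (60.288,66.160) → (237.445,72.484) → (252.553,33.855), returning to the start.

Shape 3 is a open polyline drawn with `<path>`. Its stroke #008000 means engrave at S248, F3313. After flipping Y the toolpath is (254.798,36.683) → (316.530,13.748) → (301.585,32.099) → (58.763,110.956) → (122.916,86.371) → (172.357,38.751).

Shape 4 is a rectangle drawn with `<rect>`. Its stroke #008000 means engrave at S248, F3313. After flipping Y the toolpath is (62.721,90.530) → (130.890,90.530) → (130.890,63.547) → (62.721,63.547) → (62.721,90.530), returning to the start.

Shape 5 is a line segment drawn with `<line>`. Its stroke #000000 means cut at S913, F824. After flipping Y the toolpath is (71.830,20.855) → (196.895,48.388).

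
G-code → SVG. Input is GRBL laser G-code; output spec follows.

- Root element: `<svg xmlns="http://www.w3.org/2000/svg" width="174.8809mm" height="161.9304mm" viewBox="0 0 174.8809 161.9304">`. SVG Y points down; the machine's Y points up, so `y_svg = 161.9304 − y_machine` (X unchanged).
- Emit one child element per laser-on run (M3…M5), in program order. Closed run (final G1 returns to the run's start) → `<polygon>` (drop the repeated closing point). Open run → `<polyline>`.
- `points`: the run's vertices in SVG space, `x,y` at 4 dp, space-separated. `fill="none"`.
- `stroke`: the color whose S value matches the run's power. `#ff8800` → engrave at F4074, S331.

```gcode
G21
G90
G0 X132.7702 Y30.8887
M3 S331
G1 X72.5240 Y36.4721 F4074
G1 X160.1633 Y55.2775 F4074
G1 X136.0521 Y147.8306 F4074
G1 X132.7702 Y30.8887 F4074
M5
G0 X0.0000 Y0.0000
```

<svg xmlns="http://www.w3.org/2000/svg" width="174.8809mm" height="161.9304mm" viewBox="0 0 174.8809 161.9304">
  <polygon points="132.7702,131.0417 72.5240,125.4583 160.1633,106.6529 136.0521,14.0998" fill="none" stroke="#ff8800"/>
</svg>

Machine Y-up, SVG Y-down with viewBox height 161.9304, so y_svg = 161.9304 − y_machine; X carries over. Every run uses S331, so all elements get stroke `#ff8800` (engrave).

Run 1: The run returns to its start, so emit a `<polygon>` with points (Y-flipped): 132.7702,131.0417 72.5240,125.4583 160.1633,106.6529 136.0521,14.0998.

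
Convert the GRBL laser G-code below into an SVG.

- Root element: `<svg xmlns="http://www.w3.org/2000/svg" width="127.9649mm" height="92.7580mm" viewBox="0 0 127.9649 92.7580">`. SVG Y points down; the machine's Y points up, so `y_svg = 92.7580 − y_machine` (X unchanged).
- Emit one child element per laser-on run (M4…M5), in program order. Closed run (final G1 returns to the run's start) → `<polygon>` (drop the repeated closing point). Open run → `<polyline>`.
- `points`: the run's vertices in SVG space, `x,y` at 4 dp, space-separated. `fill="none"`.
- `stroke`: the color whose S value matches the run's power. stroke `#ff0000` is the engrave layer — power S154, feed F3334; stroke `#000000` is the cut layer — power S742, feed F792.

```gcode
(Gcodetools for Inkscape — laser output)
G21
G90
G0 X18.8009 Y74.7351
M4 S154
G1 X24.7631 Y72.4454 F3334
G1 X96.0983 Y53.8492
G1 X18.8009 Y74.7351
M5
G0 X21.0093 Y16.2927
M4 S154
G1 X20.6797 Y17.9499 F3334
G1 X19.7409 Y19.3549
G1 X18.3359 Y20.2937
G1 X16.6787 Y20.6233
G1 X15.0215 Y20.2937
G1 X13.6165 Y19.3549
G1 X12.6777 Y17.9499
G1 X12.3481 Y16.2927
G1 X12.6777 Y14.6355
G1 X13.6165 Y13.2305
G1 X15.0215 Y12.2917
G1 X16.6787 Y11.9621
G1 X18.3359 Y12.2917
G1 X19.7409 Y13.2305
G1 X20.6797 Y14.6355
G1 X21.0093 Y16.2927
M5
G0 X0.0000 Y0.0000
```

<svg xmlns="http://www.w3.org/2000/svg" width="127.9649mm" height="92.7580mm" viewBox="0 0 127.9649 92.7580">
  <polygon points="18.8009,18.0229 24.7631,20.3126 96.0983,38.9088" fill="none" stroke="#ff0000"/>
  <polygon points="21.0093,76.4653 20.6797,74.8081 19.7409,73.4031 18.3359,72.4643 16.6787,72.1347 15.0215,72.4643 13.6165,73.4031 12.6777,74.8081 12.3481,76.4653 12.6777,78.1225 13.6165,79.5275 15.0215,80.4663 16.6787,80.7959 18.3359,80.4663 19.7409,79.5275 20.6797,78.1225" fill="none" stroke="#ff0000"/>
</svg>

Machine Y-up, SVG Y-down with viewBox height 92.7580, so y_svg = 92.7580 − y_machine; X carries over. Every run uses S154, so all elements get stroke `#ff0000` (engrave).

Run 1: The run returns to its start, so emit a `<polygon>` with points (Y-flipped): 18.8009,18.0229 24.7631,20.3126 96.0983,38.9088.

Run 2: The run returns to its start, so emit a `<polygon>` with points (Y-flipped): 21.0093,76.4653 20.6797,74.8081 19.7409,73.4031 18.3359,72.4643 16.6787,72.1347 15.0215,72.4643 13.6165,73.4031 12.6777,74.8081 12.3481,76.4653 12.6777,78.1225 13.6165,79.5275 15.0215,80.4663 16.6787,80.7959 18.3359,80.4663 19.7409,79.5275 20.6797,78.1225.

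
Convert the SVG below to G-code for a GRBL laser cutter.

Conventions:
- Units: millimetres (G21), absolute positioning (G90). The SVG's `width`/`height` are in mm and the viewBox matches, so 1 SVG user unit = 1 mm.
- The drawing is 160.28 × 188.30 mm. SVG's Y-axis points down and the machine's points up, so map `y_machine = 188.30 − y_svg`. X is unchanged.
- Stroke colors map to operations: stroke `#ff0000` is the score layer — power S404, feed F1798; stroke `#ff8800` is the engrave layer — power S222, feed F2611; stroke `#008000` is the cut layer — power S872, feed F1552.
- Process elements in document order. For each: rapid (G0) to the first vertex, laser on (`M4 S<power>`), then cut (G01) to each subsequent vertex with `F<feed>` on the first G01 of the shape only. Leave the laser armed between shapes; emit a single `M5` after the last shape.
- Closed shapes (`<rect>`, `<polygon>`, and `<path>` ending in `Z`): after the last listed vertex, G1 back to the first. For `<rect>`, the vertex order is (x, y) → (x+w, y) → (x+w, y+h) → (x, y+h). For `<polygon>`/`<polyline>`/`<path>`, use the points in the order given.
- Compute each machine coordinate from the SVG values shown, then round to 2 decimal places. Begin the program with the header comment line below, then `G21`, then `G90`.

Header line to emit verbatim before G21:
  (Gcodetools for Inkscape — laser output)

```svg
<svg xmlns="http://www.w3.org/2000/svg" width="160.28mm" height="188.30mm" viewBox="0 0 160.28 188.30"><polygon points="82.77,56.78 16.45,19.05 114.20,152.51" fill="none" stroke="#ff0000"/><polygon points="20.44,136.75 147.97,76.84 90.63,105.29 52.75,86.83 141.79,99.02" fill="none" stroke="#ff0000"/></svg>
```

1 u = 1 mm; y_m = 188.30 − y.

[1] `<polygon>` closed polygon, #ff0000→score S404 F1798: (82.77,131.52) → (16.45,169.25) → (114.20,35.79) → (82.77,131.52) (closed)

[2] `<polygon>` closed polygon, #ff0000→score S404 F1798: (20.44,51.55) → (147.97,111.46) → (90.63,83.01) → (52.75,101.47) → (141.79,89.28) → (20.44,51.55) (closed)

(Gcodetools for Inkscape — laser output)
G21
G90
G0 X82.77 Y131.52
M4 S404
G01 X16.45 Y169.25 F1798
G01 X114.20 Y35.79
G01 X82.77 Y131.52
G0 X20.44 Y51.55
M4 S404
G01 X147.97 Y111.46 F1798
G01 X90.63 Y83.01
G01 X52.75 Y101.47
G01 X141.79 Y89.28
G01 X20.44 Y51.55
M5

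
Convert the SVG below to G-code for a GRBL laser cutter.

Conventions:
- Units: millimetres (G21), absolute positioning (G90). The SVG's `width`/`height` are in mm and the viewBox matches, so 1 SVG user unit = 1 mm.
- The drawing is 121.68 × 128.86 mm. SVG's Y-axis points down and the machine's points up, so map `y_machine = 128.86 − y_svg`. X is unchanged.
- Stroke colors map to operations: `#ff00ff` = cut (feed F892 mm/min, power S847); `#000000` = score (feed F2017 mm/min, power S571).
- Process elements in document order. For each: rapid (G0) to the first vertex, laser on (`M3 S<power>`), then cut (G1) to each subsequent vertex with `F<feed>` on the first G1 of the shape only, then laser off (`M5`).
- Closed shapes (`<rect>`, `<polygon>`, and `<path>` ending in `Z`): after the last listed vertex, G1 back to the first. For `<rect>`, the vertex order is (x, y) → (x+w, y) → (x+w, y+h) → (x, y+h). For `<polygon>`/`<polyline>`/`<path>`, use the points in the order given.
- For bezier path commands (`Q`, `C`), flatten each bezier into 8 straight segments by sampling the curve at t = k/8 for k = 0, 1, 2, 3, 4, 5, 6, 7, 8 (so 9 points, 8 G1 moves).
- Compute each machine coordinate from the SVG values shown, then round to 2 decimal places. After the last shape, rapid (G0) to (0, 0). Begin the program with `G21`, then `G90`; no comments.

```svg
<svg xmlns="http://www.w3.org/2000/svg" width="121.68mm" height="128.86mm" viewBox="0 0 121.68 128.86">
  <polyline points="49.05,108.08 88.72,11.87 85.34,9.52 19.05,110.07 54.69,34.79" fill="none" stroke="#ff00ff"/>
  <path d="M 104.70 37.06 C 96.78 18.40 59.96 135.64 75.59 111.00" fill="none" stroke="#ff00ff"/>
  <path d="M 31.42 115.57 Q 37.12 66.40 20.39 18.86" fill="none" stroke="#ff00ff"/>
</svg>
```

G21
G90
G0 X49.05 Y20.78
M3 S847
G1 X88.72 Y116.99 F892
G1 X85.34 Y119.34
G1 X19.05 Y18.79
G1 X54.69 Y94.07
M5
G0 X104.70 Y91.80
M3 S847
G1 X100.53 Y92.97 F892
G1 X94.61 Y84.65
G1 X87.89 Y70.11
G1 X81.31 Y52.59
G1 X75.84 Y35.35
G1 X72.43 Y21.64
G1 X72.03 Y14.73
G1 X75.59 Y17.86
M5
G0 X31.42 Y13.29
M3 S847
G1 X32.49 Y25.56 F892
G1 X32.87 Y37.77
G1 X32.54 Y49.94
G1 X31.51 Y62.05
G1 X29.78 Y74.12
G1 X27.35 Y86.13
G1 X24.22 Y98.09
G1 X20.39 Y110.00
M5
G0 X0.00 Y0.00

1 u = 1 mm; y_m = 128.86 − y.

[1] `<polyline>` open polyline, #ff00ff→cut S847 F892: (49.05,20.78) → (88.72,116.99) → (85.34,119.34) → (19.05,18.79) → (54.69,94.07)

[2] `<path>` cubic bezier, #ff00ff→cut S847 F892: (104.70,91.80) → (100.53,92.97) → (94.61,84.65) → (87.89,70.11) → (81.31,52.59) → (75.84,35.35) → (72.43,21.64) → (72.03,14.73) → (75.59,17.86)

[3] `<path>` quadratic bezier, #ff00ff→cut S847 F892: (31.42,13.29) → (32.49,25.56) → (32.87,37.77) → (32.54,49.94) → (31.51,62.05) → (29.78,74.12) → (27.35,86.13) → (24.22,98.09) → (20.39,110.00)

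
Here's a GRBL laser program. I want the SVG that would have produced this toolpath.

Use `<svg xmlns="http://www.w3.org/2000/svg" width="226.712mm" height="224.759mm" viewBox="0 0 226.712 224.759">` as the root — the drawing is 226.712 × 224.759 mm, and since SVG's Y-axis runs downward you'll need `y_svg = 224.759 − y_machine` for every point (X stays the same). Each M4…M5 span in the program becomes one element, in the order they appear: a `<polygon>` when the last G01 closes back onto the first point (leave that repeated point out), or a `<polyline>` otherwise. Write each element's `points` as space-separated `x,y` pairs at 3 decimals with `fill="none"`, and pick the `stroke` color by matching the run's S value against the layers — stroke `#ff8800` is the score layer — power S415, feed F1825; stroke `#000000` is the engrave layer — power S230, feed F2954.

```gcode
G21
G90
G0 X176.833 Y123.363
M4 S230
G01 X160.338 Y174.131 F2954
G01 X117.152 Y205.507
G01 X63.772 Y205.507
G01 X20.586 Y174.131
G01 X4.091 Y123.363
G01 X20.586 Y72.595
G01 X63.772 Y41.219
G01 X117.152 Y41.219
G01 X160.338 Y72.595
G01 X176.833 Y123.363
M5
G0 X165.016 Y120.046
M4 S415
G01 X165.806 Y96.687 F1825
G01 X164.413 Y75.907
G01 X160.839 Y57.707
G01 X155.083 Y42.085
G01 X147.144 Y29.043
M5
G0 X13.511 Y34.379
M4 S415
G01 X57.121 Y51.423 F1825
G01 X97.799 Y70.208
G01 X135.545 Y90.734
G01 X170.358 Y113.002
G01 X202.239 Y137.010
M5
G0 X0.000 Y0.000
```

y_svg = 224.759 − y_m.

[1] S230→`#000000` (engrave); closed run; points: 176.833,101.396 160.338,50.628 117.152,19.252 63.772,19.252 20.586,50.628 4.091,101.396 20.586,152.164 63.772,183.540 117.152,183.540 160.338,152.164

[2] S415→`#ff8800` (score); open run; points: 165.016,104.713 165.806,128.072 164.413,148.852 160.839,167.052 155.083,182.674 147.144,195.716

[3] S415→`#ff8800` (score); open run; points: 13.511,190.380 57.121,173.336 97.799,154.551 135.545,134.025 170.358,111.757 202.239,87.749

<svg xmlns="http://www.w3.org/2000/svg" width="226.712mm" height="224.759mm" viewBox="0 0 226.712 224.759">
  <polygon points="176.833,101.396 160.338,50.628 117.152,19.252 63.772,19.252 20.586,50.628 4.091,101.396 20.586,152.164 63.772,183.540 117.152,183.540 160.338,152.164" fill="none" stroke="#000000"/>
  <polyline points="165.016,104.713 165.806,128.072 164.413,148.852 160.839,167.052 155.083,182.674 147.144,195.716" fill="none" stroke="#ff8800"/>
  <polyline points="13.511,190.380 57.121,173.336 97.799,154.551 135.545,134.025 170.358,111.757 202.239,87.749" fill="none" stroke="#ff8800"/>
</svg>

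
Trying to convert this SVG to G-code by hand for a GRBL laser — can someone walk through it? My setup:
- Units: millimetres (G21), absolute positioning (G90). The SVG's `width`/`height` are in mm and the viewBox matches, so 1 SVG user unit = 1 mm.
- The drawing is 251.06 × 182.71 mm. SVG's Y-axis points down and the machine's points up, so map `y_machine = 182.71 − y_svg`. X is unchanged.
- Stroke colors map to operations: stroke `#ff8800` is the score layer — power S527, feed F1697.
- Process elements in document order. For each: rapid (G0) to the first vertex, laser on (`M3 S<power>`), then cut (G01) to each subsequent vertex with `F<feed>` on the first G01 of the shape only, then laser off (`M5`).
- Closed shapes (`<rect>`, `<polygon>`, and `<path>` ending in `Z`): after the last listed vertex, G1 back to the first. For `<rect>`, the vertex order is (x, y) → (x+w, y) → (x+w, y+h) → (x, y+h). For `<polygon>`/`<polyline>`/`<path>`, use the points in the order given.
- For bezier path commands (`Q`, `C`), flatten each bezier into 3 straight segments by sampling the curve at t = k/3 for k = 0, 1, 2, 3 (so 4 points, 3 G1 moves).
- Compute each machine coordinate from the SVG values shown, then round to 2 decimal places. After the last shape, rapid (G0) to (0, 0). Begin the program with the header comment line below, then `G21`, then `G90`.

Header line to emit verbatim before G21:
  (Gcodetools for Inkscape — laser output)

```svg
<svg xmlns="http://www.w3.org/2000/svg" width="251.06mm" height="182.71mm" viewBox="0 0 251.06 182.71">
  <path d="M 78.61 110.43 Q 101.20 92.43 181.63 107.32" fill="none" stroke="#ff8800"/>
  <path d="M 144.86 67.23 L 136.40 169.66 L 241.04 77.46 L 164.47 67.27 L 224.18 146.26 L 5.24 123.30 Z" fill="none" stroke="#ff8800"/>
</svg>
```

(Gcodetools for Inkscape — laser output)
G21
G90
G0 X78.61 Y72.28
M3 S527
G01 X100.10 Y80.63 F1697
G01 X134.44 Y81.66
G01 X181.63 Y75.39
M5
G0 X144.86 Y115.48
M3 S527
G01 X136.40 Y13.05 F1697
G01 X241.04 Y105.25
G01 X164.47 Y115.44
G01 X224.18 Y36.45
G01 X5.24 Y59.41
G01 X144.86 Y115.48
M5
G0 X0.00 Y0.00

viewBox `0 0 251.06 182.71` with mm width/height → 1 unit = 1 mm. Flip: y_m = 182.71 − y_svg.

**Shape 1** — `<path>` quadratic bezier, stroke `#ff8800` → score (S527, F1697). Control points (SVG): P0=(78.61,110.43), P1=(101.20,92.43), P2=(181.63,107.32); sampled at t=k/3. Machine vertices: (78.61,72.28) → (100.10,80.63) → (134.44,81.66) → (181.63,75.39). Open path.

**Shape 2** — `<path>` closed polygon, stroke `#ff8800` → score (S527, F1697). Machine vertices: (144.86,115.48) → (136.40,13.05) → (241.04,105.25) → (164.47,115.44) → (224.18,36.45) → (5.24,59.41) → (144.86,115.48). Closed: final G1 returns to the first vertex.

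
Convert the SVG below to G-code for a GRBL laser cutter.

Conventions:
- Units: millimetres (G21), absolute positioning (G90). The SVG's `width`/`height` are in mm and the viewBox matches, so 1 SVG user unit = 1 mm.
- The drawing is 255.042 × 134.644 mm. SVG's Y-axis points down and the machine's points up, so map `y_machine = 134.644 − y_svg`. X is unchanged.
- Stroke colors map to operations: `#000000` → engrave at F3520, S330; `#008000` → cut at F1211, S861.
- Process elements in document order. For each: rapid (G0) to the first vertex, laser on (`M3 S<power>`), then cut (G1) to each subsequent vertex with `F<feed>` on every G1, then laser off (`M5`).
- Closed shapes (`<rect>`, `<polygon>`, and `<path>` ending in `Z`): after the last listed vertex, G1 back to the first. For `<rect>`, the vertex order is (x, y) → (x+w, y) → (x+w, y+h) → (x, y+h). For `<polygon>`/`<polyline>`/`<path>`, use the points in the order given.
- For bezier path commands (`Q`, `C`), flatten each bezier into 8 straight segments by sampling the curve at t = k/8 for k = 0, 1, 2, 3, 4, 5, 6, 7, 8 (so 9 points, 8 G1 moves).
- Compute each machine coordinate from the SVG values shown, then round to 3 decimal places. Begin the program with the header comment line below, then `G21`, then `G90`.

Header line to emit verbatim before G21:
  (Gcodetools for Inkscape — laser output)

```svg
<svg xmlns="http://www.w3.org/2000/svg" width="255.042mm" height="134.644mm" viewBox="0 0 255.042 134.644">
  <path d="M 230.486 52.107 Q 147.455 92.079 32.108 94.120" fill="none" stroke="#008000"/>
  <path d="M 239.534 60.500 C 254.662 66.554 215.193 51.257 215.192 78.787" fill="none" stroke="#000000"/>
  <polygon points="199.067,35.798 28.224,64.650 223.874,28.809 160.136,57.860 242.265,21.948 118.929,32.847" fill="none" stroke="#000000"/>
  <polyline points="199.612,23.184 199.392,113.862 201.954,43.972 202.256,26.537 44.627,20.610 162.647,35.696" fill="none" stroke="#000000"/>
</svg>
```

1 u = 1 mm; y_m = 134.644 − y.

[1] `<path>` quadratic bezier, #008000→cut S861 F1211: (230.486,82.537) → (209.223,73.137) → (186.951,64.922) → (163.668,57.892) → (139.376,52.048) → (114.074,47.389) → (87.762,43.915) → (60.440,41.627) → (32.108,40.524)

[2] `<path>` cubic bezier, #000000→engrave S330 F3520: (239.534,74.144) → (242.831,72.749) → (242.113,72.604) → (238.480,72.956) → (233.036,73.054) → (226.883,72.145) → (221.123,69.477) → (216.859,64.299) → (215.192,55.857)

[3] `<polygon>` closed polygon, #000000→engrave S330 F3520: (199.067,98.846) → (28.224,69.994) → (223.874,105.835) → (160.136,76.784) → (242.265,112.696) → (118.929,101.797) → (199.067,98.846) (closed)

[4] `<polyline>` open polyline, #000000→engrave S330 F3520: (199.612,111.460) → (199.392,20.782) → (201.954,90.672) → (202.256,108.107) → (44.627,114.034) → (162.647,98.948)

(Gcodetools for Inkscape — laser output)
G21
G90
G0 X230.486 Y82.537
M3 S861
G1 X209.223 Y73.137 F1211
G1 X186.951 Y64.922 F1211
G1 X163.668 Y57.892 F1211
G1 X139.376 Y52.048 F1211
G1 X114.074 Y47.389 F1211
G1 X87.762 Y43.915 F1211
G1 X60.440 Y41.627 F1211
G1 X32.108 Y40.524 F1211
M5
G0 X239.534 Y74.144
M3 S330
G1 X242.831 Y72.749 F3520
G1 X242.113 Y72.604 F3520
G1 X238.480 Y72.956 F3520
G1 X233.036 Y73.054 F3520
G1 X226.883 Y72.145 F3520
G1 X221.123 Y69.477 F3520
G1 X216.859 Y64.299 F3520
G1 X215.192 Y55.857 F3520
M5
G0 X199.067 Y98.846
M3 S330
G1 X28.224 Y69.994 F3520
G1 X223.874 Y105.835 F3520
G1 X160.136 Y76.784 F3520
G1 X242.265 Y112.696 F3520
G1 X118.929 Y101.797 F3520
G1 X199.067 Y98.846 F3520
M5
G0 X199.612 Y111.460
M3 S330
G1 X199.392 Y20.782 F3520
G1 X201.954 Y90.672 F3520
G1 X202.256 Y108.107 F3520
G1 X44.627 Y114.034 F3520
G1 X162.647 Y98.948 F3520
M5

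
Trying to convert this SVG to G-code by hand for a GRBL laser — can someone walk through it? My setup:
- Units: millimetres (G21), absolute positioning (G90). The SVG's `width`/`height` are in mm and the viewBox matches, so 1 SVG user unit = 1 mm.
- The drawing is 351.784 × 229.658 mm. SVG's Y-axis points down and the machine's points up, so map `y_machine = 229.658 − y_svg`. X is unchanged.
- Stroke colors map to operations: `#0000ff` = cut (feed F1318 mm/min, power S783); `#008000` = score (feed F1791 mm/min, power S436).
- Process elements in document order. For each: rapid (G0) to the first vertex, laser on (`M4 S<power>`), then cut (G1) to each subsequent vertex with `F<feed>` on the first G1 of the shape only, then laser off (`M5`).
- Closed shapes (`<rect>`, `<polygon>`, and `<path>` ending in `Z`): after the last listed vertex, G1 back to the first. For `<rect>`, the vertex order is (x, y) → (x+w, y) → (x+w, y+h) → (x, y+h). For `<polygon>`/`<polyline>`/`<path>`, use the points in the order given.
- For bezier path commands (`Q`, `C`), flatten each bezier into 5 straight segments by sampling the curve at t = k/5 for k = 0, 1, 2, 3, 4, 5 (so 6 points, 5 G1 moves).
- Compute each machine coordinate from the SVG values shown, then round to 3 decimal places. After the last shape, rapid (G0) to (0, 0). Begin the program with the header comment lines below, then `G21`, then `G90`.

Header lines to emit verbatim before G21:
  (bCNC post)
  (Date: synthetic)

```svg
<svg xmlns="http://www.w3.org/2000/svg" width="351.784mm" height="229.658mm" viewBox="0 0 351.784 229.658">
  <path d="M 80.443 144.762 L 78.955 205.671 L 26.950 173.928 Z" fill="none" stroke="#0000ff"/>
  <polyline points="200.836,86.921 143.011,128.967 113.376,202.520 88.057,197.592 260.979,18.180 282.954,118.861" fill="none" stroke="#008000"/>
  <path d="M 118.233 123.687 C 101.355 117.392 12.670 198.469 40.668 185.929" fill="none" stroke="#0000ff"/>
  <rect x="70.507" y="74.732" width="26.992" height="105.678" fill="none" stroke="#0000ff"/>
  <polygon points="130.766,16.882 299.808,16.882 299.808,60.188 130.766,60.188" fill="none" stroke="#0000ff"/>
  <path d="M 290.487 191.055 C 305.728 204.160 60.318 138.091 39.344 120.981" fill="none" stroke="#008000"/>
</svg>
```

Since the viewBox matches the mm dimensions, user units are millimetres directly. The only transform is the Y-flip y_m = 229.658 − y_svg.

Shape 1 is a regular polygon drawn with `<path>`. Its stroke #0000ff means cut at S783, F1318. After flipping Y the toolpath is (80.443,84.896) → (78.955,23.987) → (26.950,55.730) → (80.443,84.896), returning to the start.

Shape 2 is a open polyline drawn with `<polyline>`. Its stroke #008000 means score at S436, F1791. After flipping Y the toolpath is (200.836,142.737) → (143.011,100.691) → (113.376,27.138) → (88.057,32.066) → (260.979,211.478) → (282.954,110.797).

Shape 3 is a cubic bezier drawn with `<path>`. Its stroke #0000ff means cut at S783, F1318. After flipping Y the toolpath is (118.233,105.971) → (100.997,100.711) → (75.575,83.170) → (51.015,62.034) → (36.363,45.991) → (40.668,43.729).

Shape 4 is a rectangle drawn with `<rect>`. Its stroke #0000ff means cut at S783, F1318. After flipping Y the toolpath is (70.507,154.926) → (97.499,154.926) → (97.499,49.248) → (70.507,49.248) → (70.507,154.926), returning to the start.

Shape 5 is a rectangle drawn with `<polygon>`. Its stroke #0000ff means cut at S783, F1318. After flipping Y the toolpath is (130.766,212.776) → (299.808,212.776) → (299.808,169.470) → (130.766,169.470) → (130.766,212.776), returning to the start.

Shape 6 is a cubic bezier drawn with `<path>`. Its stroke #008000 means score at S436, F1791. After flipping Y the toolpath is (290.487,38.603) → (272.234,39.216) → (214.709,52.680) → (141.197,72.845) → (74.980,93.561) → (39.344,108.677).

(bCNC post)
(Date: synthetic)
G21
G90
G0 X80.443 Y84.896
M4 S783
G1 X78.955 Y23.987 F1318
G1 X26.950 Y55.730
G1 X80.443 Y84.896
M5
G0 X200.836 Y142.737
M4 S436
G1 X143.011 Y100.691 F1791
G1 X113.376 Y27.138
G1 X88.057 Y32.066
G1 X260.979 Y211.478
G1 X282.954 Y110.797
M5
G0 X118.233 Y105.971
M4 S783
G1 X100.997 Y100.711 F1318
G1 X75.575 Y83.170
G1 X51.015 Y62.034
G1 X36.363 Y45.991
G1 X40.668 Y43.729
M5
G0 X70.507 Y154.926
M4 S783
G1 X97.499 Y154.926 F1318
G1 X97.499 Y49.248
G1 X70.507 Y49.248
G1 X70.507 Y154.926
M5
G0 X130.766 Y212.776
M4 S783
G1 X299.808 Y212.776 F1318
G1 X299.808 Y169.470
G1 X130.766 Y169.470
G1 X130.766 Y212.776
M5
G0 X290.487 Y38.603
M4 S436
G1 X272.234 Y39.216 F1791
G1 X214.709 Y52.680
G1 X141.197 Y72.845
G1 X74.980 Y93.561
G1 X39.344 Y108.677
M5
G0 X0.000 Y0.000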